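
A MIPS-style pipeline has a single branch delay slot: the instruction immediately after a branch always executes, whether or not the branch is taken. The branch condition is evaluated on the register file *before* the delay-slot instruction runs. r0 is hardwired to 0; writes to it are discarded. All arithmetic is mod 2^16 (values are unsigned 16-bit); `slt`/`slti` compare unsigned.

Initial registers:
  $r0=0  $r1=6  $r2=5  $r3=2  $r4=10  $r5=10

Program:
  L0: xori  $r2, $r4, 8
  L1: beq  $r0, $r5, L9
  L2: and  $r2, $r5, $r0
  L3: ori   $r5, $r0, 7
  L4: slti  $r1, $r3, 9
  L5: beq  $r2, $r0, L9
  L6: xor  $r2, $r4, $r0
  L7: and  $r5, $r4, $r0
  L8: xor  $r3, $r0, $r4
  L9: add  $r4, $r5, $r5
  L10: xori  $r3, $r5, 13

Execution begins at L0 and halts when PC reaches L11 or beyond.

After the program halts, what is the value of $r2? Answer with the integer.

PC=0  xori  $r2, $r4, 8      | $r0=0 $r1=6 $r2=2 $r3=2 $r4=10 $r5=10
PC=1  beq  $r0, $r5, L9      | $r0=0 $r1=6 $r2=2 $r3=2 $r4=10 $r5=10  [not taken]
PC=2  and  $r2, $r5, $r0     | $r0=0 $r1=6 $r2=0 $r3=2 $r4=10 $r5=10
PC=3  ori   $r5, $r0, 7      | $r0=0 $r1=6 $r2=0 $r3=2 $r4=10 $r5=7
PC=4  slti  $r1, $r3, 9      | $r0=0 $r1=1 $r2=0 $r3=2 $r4=10 $r5=7
PC=5  beq  $r2, $r0, L9      | $r0=0 $r1=1 $r2=0 $r3=2 $r4=10 $r5=7  [TAKEN]
PC=6  xor  $r2, $r4, $r0     | $r0=0 $r1=1 $r2=10 $r3=2 $r4=10 $r5=7
PC=9  add  $r4, $r5, $r5     | $r0=0 $r1=1 $r2=10 $r3=2 $r4=14 $r5=7
PC=10 xori  $r3, $r5, 13     | $r0=0 $r1=1 $r2=10 $r3=10 $r4=14 $r5=7

10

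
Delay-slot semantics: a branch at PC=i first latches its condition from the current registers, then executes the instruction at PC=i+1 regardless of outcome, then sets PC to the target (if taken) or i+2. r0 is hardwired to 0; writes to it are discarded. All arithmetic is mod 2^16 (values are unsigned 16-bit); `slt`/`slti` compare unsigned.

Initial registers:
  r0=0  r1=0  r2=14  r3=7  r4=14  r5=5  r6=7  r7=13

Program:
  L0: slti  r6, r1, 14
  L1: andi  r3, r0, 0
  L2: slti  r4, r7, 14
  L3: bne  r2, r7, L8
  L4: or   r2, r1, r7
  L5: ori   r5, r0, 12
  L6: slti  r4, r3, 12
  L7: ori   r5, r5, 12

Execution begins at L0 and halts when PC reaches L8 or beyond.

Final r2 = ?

[0] slti  r6, r1, 14  →  {r0:0, r1:0, r2:14, r3:7, r4:14, r5:5, r6:1, r7:13}
[1] andi  r3, r0, 0  →  {r0:0, r1:0, r2:14, r3:0, r4:14, r5:5, r6:1, r7:13}
[2] slti  r4, r7, 14  →  {r0:0, r1:0, r2:14, r3:0, r4:1, r5:5, r6:1, r7:13}
[3] bne  r2, r7, L8  →  {r0:0, r1:0, r2:14, r3:0, r4:1, r5:5, r6:1, r7:13}  ⟨branch taken⟩
[4] or   r2, r1, r7  →  {r0:0, r1:0, r2:13, r3:0, r4:1, r5:5, r6:1, r7:13}

13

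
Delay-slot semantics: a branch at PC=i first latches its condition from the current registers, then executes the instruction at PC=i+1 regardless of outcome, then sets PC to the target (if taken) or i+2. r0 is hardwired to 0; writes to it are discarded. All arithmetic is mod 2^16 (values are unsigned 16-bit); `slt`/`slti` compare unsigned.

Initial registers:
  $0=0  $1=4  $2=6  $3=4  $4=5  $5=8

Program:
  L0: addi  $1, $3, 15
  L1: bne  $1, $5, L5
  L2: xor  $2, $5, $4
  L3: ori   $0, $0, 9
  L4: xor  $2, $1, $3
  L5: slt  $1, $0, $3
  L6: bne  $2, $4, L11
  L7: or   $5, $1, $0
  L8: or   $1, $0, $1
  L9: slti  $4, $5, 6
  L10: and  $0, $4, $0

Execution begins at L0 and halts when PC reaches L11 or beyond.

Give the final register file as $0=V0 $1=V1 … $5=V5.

PC=0  addi  $1, $3, 15       | $0=0 $1=19 $2=6 $3=4 $4=5 $5=8
PC=1  bne  $1, $5, L5        | $0=0 $1=19 $2=6 $3=4 $4=5 $5=8  [TAKEN]
PC=2  xor  $2, $5, $4        | $0=0 $1=19 $2=13 $3=4 $4=5 $5=8
PC=5  slt  $1, $0, $3        | $0=0 $1=1 $2=13 $3=4 $4=5 $5=8
PC=6  bne  $2, $4, L11       | $0=0 $1=1 $2=13 $3=4 $4=5 $5=8  [TAKEN]
PC=7  or   $5, $1, $0        | $0=0 $1=1 $2=13 $3=4 $4=5 $5=1

$0=0 $1=1 $2=13 $3=4 $4=5 $5=1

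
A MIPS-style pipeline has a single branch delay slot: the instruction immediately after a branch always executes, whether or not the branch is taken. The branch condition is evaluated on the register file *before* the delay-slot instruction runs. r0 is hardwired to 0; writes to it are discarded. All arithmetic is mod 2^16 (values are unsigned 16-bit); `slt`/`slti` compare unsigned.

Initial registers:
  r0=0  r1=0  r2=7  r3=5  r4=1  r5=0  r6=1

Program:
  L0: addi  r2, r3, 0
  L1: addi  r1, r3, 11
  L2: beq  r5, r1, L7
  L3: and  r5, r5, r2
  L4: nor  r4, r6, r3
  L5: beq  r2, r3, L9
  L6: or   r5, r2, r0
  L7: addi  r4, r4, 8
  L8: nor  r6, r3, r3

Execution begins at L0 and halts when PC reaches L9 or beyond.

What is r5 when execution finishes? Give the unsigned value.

[0] addi  r2, r3, 0  →  {r0:0, r1:0, r2:5, r3:5, r4:1, r5:0, r6:1}
[1] addi  r1, r3, 11  →  {r0:0, r1:16, r2:5, r3:5, r4:1, r5:0, r6:1}
[2] beq  r5, r1, L7  →  {r0:0, r1:16, r2:5, r3:5, r4:1, r5:0, r6:1}  ⟨branch fallthrough⟩
[3] and  r5, r5, r2  →  {r0:0, r1:16, r2:5, r3:5, r4:1, r5:0, r6:1}
[4] nor  r4, r6, r3  →  {r0:0, r1:16, r2:5, r3:5, r4:65530, r5:0, r6:1}
[5] beq  r2, r3, L9  →  {r0:0, r1:16, r2:5, r3:5, r4:65530, r5:0, r6:1}  ⟨branch taken⟩
[6] or   r5, r2, r0  →  {r0:0, r1:16, r2:5, r3:5, r4:65530, r5:5, r6:1}

5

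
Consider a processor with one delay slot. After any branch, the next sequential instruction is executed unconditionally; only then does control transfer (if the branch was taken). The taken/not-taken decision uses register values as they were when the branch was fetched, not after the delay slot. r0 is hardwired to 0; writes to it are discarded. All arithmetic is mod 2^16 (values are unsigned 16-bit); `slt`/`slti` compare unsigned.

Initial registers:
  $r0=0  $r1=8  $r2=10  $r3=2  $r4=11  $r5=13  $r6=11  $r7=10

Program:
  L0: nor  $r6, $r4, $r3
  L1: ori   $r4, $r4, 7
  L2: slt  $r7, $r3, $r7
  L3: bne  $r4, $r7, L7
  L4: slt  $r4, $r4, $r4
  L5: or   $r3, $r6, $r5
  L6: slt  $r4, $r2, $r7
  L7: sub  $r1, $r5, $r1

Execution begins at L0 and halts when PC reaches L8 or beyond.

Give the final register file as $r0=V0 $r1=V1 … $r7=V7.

$r0=0 $r1=5 $r2=10 $r3=2 $r4=0 $r5=13 $r6=65524 $r7=1

  step pc=0: nor  $r6, $r4, $r3  regs=(0,8,10,2,11,13,65524,10)
  step pc=1: ori   $r4, $r4, 7  regs=(0,8,10,2,15,13,65524,10)
  step pc=2: slt  $r7, $r3, $r7  regs=(0,8,10,2,15,13,65524,1)
  step pc=3: bne  $r4, $r7, L7  cond=T  regs=(0,8,10,2,15,13,65524,1)
  step pc=4: slt  $r4, $r4, $r4  regs=(0,8,10,2,0,13,65524,1)
  step pc=7: sub  $r1, $r5, $r1  regs=(0,5,10,2,0,13,65524,1)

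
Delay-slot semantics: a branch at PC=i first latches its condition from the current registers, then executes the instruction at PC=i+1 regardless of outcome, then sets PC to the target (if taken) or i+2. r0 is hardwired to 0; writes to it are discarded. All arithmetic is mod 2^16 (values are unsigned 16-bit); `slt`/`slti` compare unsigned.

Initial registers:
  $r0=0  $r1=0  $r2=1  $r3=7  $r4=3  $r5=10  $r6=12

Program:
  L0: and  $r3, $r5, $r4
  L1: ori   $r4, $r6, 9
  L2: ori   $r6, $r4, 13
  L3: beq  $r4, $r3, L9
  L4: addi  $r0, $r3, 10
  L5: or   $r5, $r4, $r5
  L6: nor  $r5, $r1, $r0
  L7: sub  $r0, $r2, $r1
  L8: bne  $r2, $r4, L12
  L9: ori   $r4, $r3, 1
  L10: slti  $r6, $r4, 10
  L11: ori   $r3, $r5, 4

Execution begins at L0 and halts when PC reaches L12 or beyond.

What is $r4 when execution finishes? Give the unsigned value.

3

PC=0  and  $r3, $r5, $r4     | $r0=0 $r1=0 $r2=1 $r3=2 $r4=3 $r5=10 $r6=12
PC=1  ori   $r4, $r6, 9      | $r0=0 $r1=0 $r2=1 $r3=2 $r4=13 $r5=10 $r6=12
PC=2  ori   $r6, $r4, 13     | $r0=0 $r1=0 $r2=1 $r3=2 $r4=13 $r5=10 $r6=13
PC=3  beq  $r4, $r3, L9      | $r0=0 $r1=0 $r2=1 $r3=2 $r4=13 $r5=10 $r6=13  [not taken]
PC=4  addi  $r0, $r3, 10     | $r0=0 $r1=0 $r2=1 $r3=2 $r4=13 $r5=10 $r6=13
PC=5  or   $r5, $r4, $r5     | $r0=0 $r1=0 $r2=1 $r3=2 $r4=13 $r5=15 $r6=13
PC=6  nor  $r5, $r1, $r0     | $r0=0 $r1=0 $r2=1 $r3=2 $r4=13 $r5=65535 $r6=13
PC=7  sub  $r0, $r2, $r1     | $r0=0 $r1=0 $r2=1 $r3=2 $r4=13 $r5=65535 $r6=13
PC=8  bne  $r2, $r4, L12     | $r0=0 $r1=0 $r2=1 $r3=2 $r4=13 $r5=65535 $r6=13  [TAKEN]
PC=9  ori   $r4, $r3, 1      | $r0=0 $r1=0 $r2=1 $r3=2 $r4=3 $r5=65535 $r6=13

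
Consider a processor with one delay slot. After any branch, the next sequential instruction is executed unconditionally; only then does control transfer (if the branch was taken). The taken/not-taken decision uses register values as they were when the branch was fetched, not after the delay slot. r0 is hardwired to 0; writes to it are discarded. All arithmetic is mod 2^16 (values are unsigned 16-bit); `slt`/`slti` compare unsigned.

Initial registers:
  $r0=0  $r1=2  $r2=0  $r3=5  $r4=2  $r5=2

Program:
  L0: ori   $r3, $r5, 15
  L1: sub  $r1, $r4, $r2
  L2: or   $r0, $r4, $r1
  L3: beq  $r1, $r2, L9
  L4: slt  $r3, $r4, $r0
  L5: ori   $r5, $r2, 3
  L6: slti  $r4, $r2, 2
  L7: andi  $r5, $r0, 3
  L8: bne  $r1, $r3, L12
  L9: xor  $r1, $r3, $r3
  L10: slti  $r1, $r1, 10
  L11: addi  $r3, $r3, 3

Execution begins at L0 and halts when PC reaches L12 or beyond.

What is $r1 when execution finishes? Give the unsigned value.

[0] ori   $r3, $r5, 15  →  {$r0:0, $r1:2, $r2:0, $r3:15, $r4:2, $r5:2}
[1] sub  $r1, $r4, $r2  →  {$r0:0, $r1:2, $r2:0, $r3:15, $r4:2, $r5:2}
[2] or   $r0, $r4, $r1  →  {$r0:0, $r1:2, $r2:0, $r3:15, $r4:2, $r5:2}
[3] beq  $r1, $r2, L9  →  {$r0:0, $r1:2, $r2:0, $r3:15, $r4:2, $r5:2}  ⟨branch fallthrough⟩
[4] slt  $r3, $r4, $r0  →  {$r0:0, $r1:2, $r2:0, $r3:0, $r4:2, $r5:2}
[5] ori   $r5, $r2, 3  →  {$r0:0, $r1:2, $r2:0, $r3:0, $r4:2, $r5:3}
[6] slti  $r4, $r2, 2  →  {$r0:0, $r1:2, $r2:0, $r3:0, $r4:1, $r5:3}
[7] andi  $r5, $r0, 3  →  {$r0:0, $r1:2, $r2:0, $r3:0, $r4:1, $r5:0}
[8] bne  $r1, $r3, L12  →  {$r0:0, $r1:2, $r2:0, $r3:0, $r4:1, $r5:0}  ⟨branch taken⟩
[9] xor  $r1, $r3, $r3  →  {$r0:0, $r1:0, $r2:0, $r3:0, $r4:1, $r5:0}

0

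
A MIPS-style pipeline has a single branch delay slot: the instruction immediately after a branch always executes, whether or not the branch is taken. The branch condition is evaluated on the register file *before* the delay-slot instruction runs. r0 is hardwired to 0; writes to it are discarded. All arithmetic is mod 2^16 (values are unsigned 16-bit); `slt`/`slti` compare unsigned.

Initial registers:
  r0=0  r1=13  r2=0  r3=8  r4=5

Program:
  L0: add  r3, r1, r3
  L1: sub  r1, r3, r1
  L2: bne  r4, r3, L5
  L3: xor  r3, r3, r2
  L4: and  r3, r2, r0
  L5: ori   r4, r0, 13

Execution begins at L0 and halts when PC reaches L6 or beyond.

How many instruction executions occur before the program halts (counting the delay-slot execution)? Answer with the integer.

5

[0] add  r3, r1, r3  →  {r0:0, r1:13, r2:0, r3:21, r4:5}
[1] sub  r1, r3, r1  →  {r0:0, r1:8, r2:0, r3:21, r4:5}
[2] bne  r4, r3, L5  →  {r0:0, r1:8, r2:0, r3:21, r4:5}  ⟨branch taken⟩
[3] xor  r3, r3, r2  →  {r0:0, r1:8, r2:0, r3:21, r4:5}
[5] ori   r4, r0, 13  →  {r0:0, r1:8, r2:0, r3:21, r4:13}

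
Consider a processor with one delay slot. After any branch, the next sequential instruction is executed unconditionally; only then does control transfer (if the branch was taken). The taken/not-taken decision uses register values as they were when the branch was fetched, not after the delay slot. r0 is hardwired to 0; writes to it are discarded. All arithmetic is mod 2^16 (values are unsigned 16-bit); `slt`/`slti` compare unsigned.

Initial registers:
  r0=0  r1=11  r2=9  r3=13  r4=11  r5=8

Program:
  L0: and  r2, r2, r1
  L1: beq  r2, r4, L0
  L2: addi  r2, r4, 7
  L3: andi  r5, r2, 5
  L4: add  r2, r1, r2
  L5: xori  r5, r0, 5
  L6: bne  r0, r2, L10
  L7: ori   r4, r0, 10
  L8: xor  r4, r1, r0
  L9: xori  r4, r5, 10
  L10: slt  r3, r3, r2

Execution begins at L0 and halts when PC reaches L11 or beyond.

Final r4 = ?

10

PC=0  and  r2, r2, r1        | r0=0 r1=11 r2=9 r3=13 r4=11 r5=8
PC=1  beq  r2, r4, L0        | r0=0 r1=11 r2=9 r3=13 r4=11 r5=8  [not taken]
PC=2  addi  r2, r4, 7        | r0=0 r1=11 r2=18 r3=13 r4=11 r5=8
PC=3  andi  r5, r2, 5        | r0=0 r1=11 r2=18 r3=13 r4=11 r5=0
PC=4  add  r2, r1, r2        | r0=0 r1=11 r2=29 r3=13 r4=11 r5=0
PC=5  xori  r5, r0, 5        | r0=0 r1=11 r2=29 r3=13 r4=11 r5=5
PC=6  bne  r0, r2, L10       | r0=0 r1=11 r2=29 r3=13 r4=11 r5=5  [TAKEN]
PC=7  ori   r4, r0, 10       | r0=0 r1=11 r2=29 r3=13 r4=10 r5=5
PC=10 slt  r3, r3, r2        | r0=0 r1=11 r2=29 r3=1 r4=10 r5=5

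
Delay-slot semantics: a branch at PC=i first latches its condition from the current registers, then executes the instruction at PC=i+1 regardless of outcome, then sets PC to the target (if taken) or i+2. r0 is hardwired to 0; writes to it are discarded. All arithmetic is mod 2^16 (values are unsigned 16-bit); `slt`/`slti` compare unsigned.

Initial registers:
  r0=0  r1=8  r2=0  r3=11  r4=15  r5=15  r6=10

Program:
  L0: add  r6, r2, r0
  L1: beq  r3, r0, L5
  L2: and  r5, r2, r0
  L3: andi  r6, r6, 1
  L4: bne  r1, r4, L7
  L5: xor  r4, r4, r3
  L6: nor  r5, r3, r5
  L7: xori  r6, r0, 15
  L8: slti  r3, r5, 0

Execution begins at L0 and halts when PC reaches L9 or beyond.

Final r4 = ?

#0 add  r6, r2, r0 ; 0/8/0/11/15/15/0
#1 beq  r3, r0, L5 ; 0/8/0/11/15/15/0 ; →fallthru
#2 and  r5, r2, r0 ; 0/8/0/11/15/0/0
#3 andi  r6, r6, 1 ; 0/8/0/11/15/0/0
#4 bne  r1, r4, L7 ; 0/8/0/11/15/0/0 ; →target
#5 xor  r4, r4, r3 ; 0/8/0/11/4/0/0
#7 xori  r6, r0, 15 ; 0/8/0/11/4/0/15
#8 slti  r3, r5, 0 ; 0/8/0/0/4/0/15

4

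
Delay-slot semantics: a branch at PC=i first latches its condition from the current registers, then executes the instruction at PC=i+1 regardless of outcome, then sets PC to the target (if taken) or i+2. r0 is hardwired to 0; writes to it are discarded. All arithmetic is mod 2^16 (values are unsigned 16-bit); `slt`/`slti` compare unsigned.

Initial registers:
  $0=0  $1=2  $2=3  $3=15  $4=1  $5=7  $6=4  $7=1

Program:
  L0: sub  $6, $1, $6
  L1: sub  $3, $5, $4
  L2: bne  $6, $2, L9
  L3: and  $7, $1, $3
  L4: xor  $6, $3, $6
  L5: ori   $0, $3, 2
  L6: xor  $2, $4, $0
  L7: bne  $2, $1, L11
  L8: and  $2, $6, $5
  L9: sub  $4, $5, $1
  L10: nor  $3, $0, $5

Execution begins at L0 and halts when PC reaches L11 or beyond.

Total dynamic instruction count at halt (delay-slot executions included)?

[0] sub  $6, $1, $6  →  {$0:0, $1:2, $2:3, $3:15, $4:1, $5:7, $6:65534, $7:1}
[1] sub  $3, $5, $4  →  {$0:0, $1:2, $2:3, $3:6, $4:1, $5:7, $6:65534, $7:1}
[2] bne  $6, $2, L9  →  {$0:0, $1:2, $2:3, $3:6, $4:1, $5:7, $6:65534, $7:1}  ⟨branch taken⟩
[3] and  $7, $1, $3  →  {$0:0, $1:2, $2:3, $3:6, $4:1, $5:7, $6:65534, $7:2}
[9] sub  $4, $5, $1  →  {$0:0, $1:2, $2:3, $3:6, $4:5, $5:7, $6:65534, $7:2}
[10] nor  $3, $0, $5  →  {$0:0, $1:2, $2:3, $3:65528, $4:5, $5:7, $6:65534, $7:2}

6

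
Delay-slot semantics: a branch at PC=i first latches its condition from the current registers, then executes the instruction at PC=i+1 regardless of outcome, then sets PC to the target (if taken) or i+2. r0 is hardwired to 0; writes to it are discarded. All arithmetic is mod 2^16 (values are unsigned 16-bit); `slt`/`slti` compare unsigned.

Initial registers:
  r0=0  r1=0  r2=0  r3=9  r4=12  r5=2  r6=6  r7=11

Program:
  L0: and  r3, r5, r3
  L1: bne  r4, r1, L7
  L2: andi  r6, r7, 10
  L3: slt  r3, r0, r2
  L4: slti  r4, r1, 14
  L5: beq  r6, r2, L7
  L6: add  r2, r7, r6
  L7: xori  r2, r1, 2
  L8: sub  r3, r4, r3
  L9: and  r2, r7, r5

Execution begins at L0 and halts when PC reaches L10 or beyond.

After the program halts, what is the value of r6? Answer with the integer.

#0 and  r3, r5, r3 ; 0/0/0/0/12/2/6/11
#1 bne  r4, r1, L7 ; 0/0/0/0/12/2/6/11 ; →target
#2 andi  r6, r7, 10 ; 0/0/0/0/12/2/10/11
#7 xori  r2, r1, 2 ; 0/0/2/0/12/2/10/11
#8 sub  r3, r4, r3 ; 0/0/2/12/12/2/10/11
#9 and  r2, r7, r5 ; 0/0/2/12/12/2/10/11

10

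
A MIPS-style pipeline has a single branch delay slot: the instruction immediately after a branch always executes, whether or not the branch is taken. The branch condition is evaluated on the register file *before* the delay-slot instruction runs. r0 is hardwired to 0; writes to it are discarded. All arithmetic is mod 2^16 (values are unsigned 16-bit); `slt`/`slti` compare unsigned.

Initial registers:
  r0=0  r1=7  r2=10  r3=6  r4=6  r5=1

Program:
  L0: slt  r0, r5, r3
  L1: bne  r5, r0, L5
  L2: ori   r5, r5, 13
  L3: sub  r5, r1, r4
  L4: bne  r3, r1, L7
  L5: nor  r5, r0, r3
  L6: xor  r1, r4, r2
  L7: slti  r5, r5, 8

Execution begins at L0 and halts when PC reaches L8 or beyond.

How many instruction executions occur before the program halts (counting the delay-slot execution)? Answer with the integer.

[0] slt  r0, r5, r3  →  {r0:0, r1:7, r2:10, r3:6, r4:6, r5:1}
[1] bne  r5, r0, L5  →  {r0:0, r1:7, r2:10, r3:6, r4:6, r5:1}  ⟨branch taken⟩
[2] ori   r5, r5, 13  →  {r0:0, r1:7, r2:10, r3:6, r4:6, r5:13}
[5] nor  r5, r0, r3  →  {r0:0, r1:7, r2:10, r3:6, r4:6, r5:65529}
[6] xor  r1, r4, r2  →  {r0:0, r1:12, r2:10, r3:6, r4:6, r5:65529}
[7] slti  r5, r5, 8  →  {r0:0, r1:12, r2:10, r3:6, r4:6, r5:0}

6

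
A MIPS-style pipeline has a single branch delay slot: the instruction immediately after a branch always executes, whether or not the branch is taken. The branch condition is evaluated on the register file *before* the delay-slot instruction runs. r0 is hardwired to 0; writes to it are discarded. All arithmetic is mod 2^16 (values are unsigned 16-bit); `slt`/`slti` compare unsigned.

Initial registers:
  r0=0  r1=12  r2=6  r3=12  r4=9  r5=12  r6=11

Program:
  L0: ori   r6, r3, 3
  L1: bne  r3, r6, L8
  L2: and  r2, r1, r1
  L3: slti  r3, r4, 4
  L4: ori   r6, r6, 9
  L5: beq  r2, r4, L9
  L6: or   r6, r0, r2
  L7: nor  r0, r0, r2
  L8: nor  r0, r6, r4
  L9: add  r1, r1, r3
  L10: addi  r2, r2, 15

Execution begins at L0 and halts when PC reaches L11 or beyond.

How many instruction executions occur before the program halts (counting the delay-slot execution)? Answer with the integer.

  step pc=0: ori   r6, r3, 3  regs=(0,12,6,12,9,12,15)
  step pc=1: bne  r3, r6, L8  cond=T  regs=(0,12,6,12,9,12,15)
  step pc=2: and  r2, r1, r1  regs=(0,12,12,12,9,12,15)
  step pc=8: nor  r0, r6, r4  regs=(0,12,12,12,9,12,15)
  step pc=9: add  r1, r1, r3  regs=(0,24,12,12,9,12,15)
  step pc=10: addi  r2, r2, 15  regs=(0,24,27,12,9,12,15)

6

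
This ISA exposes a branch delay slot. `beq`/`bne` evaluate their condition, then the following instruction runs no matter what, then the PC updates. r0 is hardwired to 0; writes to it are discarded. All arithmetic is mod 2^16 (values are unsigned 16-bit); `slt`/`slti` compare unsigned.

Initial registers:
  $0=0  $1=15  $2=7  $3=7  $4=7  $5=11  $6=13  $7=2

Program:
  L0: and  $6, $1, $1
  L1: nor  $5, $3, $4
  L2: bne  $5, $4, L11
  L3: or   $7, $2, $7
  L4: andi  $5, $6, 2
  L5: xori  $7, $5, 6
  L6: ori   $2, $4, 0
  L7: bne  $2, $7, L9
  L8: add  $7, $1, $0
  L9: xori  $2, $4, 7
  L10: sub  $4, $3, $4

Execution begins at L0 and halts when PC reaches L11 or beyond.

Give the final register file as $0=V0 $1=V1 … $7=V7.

$0=0 $1=15 $2=7 $3=7 $4=7 $5=65528 $6=15 $7=7

  step pc=0: and  $6, $1, $1  regs=(0,15,7,7,7,11,15,2)
  step pc=1: nor  $5, $3, $4  regs=(0,15,7,7,7,65528,15,2)
  step pc=2: bne  $5, $4, L11  cond=T  regs=(0,15,7,7,7,65528,15,2)
  step pc=3: or   $7, $2, $7  regs=(0,15,7,7,7,65528,15,7)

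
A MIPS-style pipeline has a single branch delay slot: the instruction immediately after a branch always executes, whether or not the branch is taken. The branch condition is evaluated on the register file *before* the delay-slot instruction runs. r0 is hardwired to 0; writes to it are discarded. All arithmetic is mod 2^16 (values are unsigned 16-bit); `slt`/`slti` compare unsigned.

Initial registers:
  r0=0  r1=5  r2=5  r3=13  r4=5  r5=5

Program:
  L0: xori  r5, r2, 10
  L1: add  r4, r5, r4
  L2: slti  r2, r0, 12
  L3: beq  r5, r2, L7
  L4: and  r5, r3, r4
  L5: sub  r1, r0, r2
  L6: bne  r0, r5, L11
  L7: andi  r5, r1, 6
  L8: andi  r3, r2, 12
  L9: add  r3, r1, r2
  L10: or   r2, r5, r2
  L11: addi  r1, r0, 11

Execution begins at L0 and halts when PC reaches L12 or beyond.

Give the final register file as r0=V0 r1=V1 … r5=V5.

#0 xori  r5, r2, 10 ; 0/5/5/13/5/15
#1 add  r4, r5, r4 ; 0/5/5/13/20/15
#2 slti  r2, r0, 12 ; 0/5/1/13/20/15
#3 beq  r5, r2, L7 ; 0/5/1/13/20/15 ; →fallthru
#4 and  r5, r3, r4 ; 0/5/1/13/20/4
#5 sub  r1, r0, r2 ; 0/65535/1/13/20/4
#6 bne  r0, r5, L11 ; 0/65535/1/13/20/4 ; →target
#7 andi  r5, r1, 6 ; 0/65535/1/13/20/6
#11 addi  r1, r0, 11 ; 0/11/1/13/20/6

r0=0 r1=11 r2=1 r3=13 r4=20 r5=6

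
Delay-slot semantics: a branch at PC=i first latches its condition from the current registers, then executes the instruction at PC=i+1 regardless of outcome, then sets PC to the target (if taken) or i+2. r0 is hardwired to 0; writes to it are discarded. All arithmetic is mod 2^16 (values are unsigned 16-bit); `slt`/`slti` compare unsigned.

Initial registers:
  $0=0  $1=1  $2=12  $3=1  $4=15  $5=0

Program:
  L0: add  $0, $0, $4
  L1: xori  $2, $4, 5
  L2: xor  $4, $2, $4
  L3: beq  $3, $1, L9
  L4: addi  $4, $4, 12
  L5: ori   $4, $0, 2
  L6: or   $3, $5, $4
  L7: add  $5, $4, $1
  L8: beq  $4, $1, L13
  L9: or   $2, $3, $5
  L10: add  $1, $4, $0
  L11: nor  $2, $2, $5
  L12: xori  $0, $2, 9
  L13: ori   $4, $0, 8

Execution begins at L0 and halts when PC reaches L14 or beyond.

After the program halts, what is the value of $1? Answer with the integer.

17

#0 add  $0, $0, $4 ; 0/1/12/1/15/0
#1 xori  $2, $4, 5 ; 0/1/10/1/15/0
#2 xor  $4, $2, $4 ; 0/1/10/1/5/0
#3 beq  $3, $1, L9 ; 0/1/10/1/5/0 ; →target
#4 addi  $4, $4, 12 ; 0/1/10/1/17/0
#9 or   $2, $3, $5 ; 0/1/1/1/17/0
#10 add  $1, $4, $0 ; 0/17/1/1/17/0
#11 nor  $2, $2, $5 ; 0/17/65534/1/17/0
#12 xori  $0, $2, 9 ; 0/17/65534/1/17/0
#13 ori   $4, $0, 8 ; 0/17/65534/1/8/0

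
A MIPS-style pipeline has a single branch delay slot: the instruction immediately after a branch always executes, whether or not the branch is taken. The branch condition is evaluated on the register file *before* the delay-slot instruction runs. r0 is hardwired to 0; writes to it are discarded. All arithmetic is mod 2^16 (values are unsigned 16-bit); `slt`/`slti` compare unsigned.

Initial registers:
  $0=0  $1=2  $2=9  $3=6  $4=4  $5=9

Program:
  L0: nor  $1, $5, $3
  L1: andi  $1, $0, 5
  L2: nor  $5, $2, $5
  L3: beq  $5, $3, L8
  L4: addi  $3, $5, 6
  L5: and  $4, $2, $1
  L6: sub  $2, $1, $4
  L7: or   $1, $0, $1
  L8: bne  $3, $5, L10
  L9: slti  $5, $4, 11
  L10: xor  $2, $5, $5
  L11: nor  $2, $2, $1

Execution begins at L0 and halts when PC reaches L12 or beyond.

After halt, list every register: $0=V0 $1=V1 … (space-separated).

#0 nor  $1, $5, $3 ; 0/65520/9/6/4/9
#1 andi  $1, $0, 5 ; 0/0/9/6/4/9
#2 nor  $5, $2, $5 ; 0/0/9/6/4/65526
#3 beq  $5, $3, L8 ; 0/0/9/6/4/65526 ; →fallthru
#4 addi  $3, $5, 6 ; 0/0/9/65532/4/65526
#5 and  $4, $2, $1 ; 0/0/9/65532/0/65526
#6 sub  $2, $1, $4 ; 0/0/0/65532/0/65526
#7 or   $1, $0, $1 ; 0/0/0/65532/0/65526
#8 bne  $3, $5, L10 ; 0/0/0/65532/0/65526 ; →target
#9 slti  $5, $4, 11 ; 0/0/0/65532/0/1
#10 xor  $2, $5, $5 ; 0/0/0/65532/0/1
#11 nor  $2, $2, $1 ; 0/0/65535/65532/0/1

$0=0 $1=0 $2=65535 $3=65532 $4=0 $5=1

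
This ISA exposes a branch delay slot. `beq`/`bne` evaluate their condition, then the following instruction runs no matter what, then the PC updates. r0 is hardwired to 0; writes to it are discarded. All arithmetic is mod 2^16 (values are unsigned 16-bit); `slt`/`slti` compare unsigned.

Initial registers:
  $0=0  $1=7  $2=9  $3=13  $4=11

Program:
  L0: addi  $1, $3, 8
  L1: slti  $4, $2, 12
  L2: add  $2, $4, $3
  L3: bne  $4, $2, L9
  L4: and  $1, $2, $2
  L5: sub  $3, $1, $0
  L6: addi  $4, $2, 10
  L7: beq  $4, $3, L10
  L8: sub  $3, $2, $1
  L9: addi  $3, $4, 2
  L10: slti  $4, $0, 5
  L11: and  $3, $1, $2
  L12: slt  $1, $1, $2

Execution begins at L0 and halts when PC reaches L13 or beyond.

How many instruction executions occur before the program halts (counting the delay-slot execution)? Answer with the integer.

[0] addi  $1, $3, 8  →  {$0:0, $1:21, $2:9, $3:13, $4:11}
[1] slti  $4, $2, 12  →  {$0:0, $1:21, $2:9, $3:13, $4:1}
[2] add  $2, $4, $3  →  {$0:0, $1:21, $2:14, $3:13, $4:1}
[3] bne  $4, $2, L9  →  {$0:0, $1:21, $2:14, $3:13, $4:1}  ⟨branch taken⟩
[4] and  $1, $2, $2  →  {$0:0, $1:14, $2:14, $3:13, $4:1}
[9] addi  $3, $4, 2  →  {$0:0, $1:14, $2:14, $3:3, $4:1}
[10] slti  $4, $0, 5  →  {$0:0, $1:14, $2:14, $3:3, $4:1}
[11] and  $3, $1, $2  →  {$0:0, $1:14, $2:14, $3:14, $4:1}
[12] slt  $1, $1, $2  →  {$0:0, $1:0, $2:14, $3:14, $4:1}

9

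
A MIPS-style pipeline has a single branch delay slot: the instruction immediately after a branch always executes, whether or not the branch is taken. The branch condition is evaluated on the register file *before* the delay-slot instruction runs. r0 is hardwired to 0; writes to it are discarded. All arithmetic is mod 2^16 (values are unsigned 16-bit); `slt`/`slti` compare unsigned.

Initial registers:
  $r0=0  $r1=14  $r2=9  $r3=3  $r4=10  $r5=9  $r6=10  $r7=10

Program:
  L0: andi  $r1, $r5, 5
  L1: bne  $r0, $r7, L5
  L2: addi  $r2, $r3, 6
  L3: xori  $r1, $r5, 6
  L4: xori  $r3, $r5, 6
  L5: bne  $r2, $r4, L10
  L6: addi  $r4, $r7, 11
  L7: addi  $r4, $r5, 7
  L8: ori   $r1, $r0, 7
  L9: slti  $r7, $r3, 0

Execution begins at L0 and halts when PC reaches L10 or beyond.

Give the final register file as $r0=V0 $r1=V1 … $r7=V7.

#0 andi  $r1, $r5, 5 ; 0/1/9/3/10/9/10/10
#1 bne  $r0, $r7, L5 ; 0/1/9/3/10/9/10/10 ; →target
#2 addi  $r2, $r3, 6 ; 0/1/9/3/10/9/10/10
#5 bne  $r2, $r4, L10 ; 0/1/9/3/10/9/10/10 ; →target
#6 addi  $r4, $r7, 11 ; 0/1/9/3/21/9/10/10

$r0=0 $r1=1 $r2=9 $r3=3 $r4=21 $r5=9 $r6=10 $r7=10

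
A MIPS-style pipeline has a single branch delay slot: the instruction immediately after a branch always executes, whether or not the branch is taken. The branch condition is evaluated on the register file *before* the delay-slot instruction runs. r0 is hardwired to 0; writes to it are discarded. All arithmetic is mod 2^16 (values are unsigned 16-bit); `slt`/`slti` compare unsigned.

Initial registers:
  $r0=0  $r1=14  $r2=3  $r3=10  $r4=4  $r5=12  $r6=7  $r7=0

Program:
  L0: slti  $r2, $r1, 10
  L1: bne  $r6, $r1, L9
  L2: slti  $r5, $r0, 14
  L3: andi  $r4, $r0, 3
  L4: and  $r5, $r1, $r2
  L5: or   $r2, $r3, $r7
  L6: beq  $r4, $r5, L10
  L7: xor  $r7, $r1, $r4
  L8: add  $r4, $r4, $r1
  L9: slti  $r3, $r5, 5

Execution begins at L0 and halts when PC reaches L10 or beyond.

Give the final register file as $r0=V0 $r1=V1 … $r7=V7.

  step pc=0: slti  $r2, $r1, 10  regs=(0,14,0,10,4,12,7,0)
  step pc=1: bne  $r6, $r1, L9  cond=T  regs=(0,14,0,10,4,12,7,0)
  step pc=2: slti  $r5, $r0, 14  regs=(0,14,0,10,4,1,7,0)
  step pc=9: slti  $r3, $r5, 5  regs=(0,14,0,1,4,1,7,0)

$r0=0 $r1=14 $r2=0 $r3=1 $r4=4 $r5=1 $r6=7 $r7=0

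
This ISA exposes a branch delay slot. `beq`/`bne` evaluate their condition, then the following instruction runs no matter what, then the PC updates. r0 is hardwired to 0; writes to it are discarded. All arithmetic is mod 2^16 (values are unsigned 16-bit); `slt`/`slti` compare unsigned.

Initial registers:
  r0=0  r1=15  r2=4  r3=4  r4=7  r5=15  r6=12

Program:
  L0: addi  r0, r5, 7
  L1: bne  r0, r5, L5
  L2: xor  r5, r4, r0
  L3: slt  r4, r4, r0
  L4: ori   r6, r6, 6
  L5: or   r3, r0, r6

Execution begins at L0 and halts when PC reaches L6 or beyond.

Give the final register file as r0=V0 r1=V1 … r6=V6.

  step pc=0: addi  r0, r5, 7  regs=(0,15,4,4,7,15,12)
  step pc=1: bne  r0, r5, L5  cond=T  regs=(0,15,4,4,7,15,12)
  step pc=2: xor  r5, r4, r0  regs=(0,15,4,4,7,7,12)
  step pc=5: or   r3, r0, r6  regs=(0,15,4,12,7,7,12)

r0=0 r1=15 r2=4 r3=12 r4=7 r5=7 r6=12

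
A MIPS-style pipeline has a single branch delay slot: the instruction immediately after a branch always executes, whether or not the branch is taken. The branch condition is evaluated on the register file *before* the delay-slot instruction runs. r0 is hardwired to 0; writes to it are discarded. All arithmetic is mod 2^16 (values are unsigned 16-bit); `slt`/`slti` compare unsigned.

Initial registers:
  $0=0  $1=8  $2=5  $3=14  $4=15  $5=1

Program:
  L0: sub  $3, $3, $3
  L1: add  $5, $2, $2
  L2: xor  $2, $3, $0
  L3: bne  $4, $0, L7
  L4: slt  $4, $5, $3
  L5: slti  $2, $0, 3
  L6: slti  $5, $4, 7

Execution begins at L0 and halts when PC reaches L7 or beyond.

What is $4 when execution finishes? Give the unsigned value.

[0] sub  $3, $3, $3  →  {$0:0, $1:8, $2:5, $3:0, $4:15, $5:1}
[1] add  $5, $2, $2  →  {$0:0, $1:8, $2:5, $3:0, $4:15, $5:10}
[2] xor  $2, $3, $0  →  {$0:0, $1:8, $2:0, $3:0, $4:15, $5:10}
[3] bne  $4, $0, L7  →  {$0:0, $1:8, $2:0, $3:0, $4:15, $5:10}  ⟨branch taken⟩
[4] slt  $4, $5, $3  →  {$0:0, $1:8, $2:0, $3:0, $4:0, $5:10}

0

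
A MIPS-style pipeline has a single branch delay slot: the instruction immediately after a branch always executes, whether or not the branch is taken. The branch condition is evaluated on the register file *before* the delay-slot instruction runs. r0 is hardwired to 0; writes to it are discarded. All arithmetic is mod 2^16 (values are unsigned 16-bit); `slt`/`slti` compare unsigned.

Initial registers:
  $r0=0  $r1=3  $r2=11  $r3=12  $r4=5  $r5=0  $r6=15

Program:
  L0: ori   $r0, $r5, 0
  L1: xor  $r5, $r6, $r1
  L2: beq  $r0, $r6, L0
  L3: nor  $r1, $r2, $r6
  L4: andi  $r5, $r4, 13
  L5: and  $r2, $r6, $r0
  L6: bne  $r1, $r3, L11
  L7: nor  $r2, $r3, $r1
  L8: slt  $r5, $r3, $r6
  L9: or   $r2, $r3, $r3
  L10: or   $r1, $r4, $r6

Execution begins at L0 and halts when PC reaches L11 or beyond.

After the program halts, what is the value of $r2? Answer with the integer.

3

[0] ori   $r0, $r5, 0  →  {$r0:0, $r1:3, $r2:11, $r3:12, $r4:5, $r5:0, $r6:15}
[1] xor  $r5, $r6, $r1  →  {$r0:0, $r1:3, $r2:11, $r3:12, $r4:5, $r5:12, $r6:15}
[2] beq  $r0, $r6, L0  →  {$r0:0, $r1:3, $r2:11, $r3:12, $r4:5, $r5:12, $r6:15}  ⟨branch fallthrough⟩
[3] nor  $r1, $r2, $r6  →  {$r0:0, $r1:65520, $r2:11, $r3:12, $r4:5, $r5:12, $r6:15}
[4] andi  $r5, $r4, 13  →  {$r0:0, $r1:65520, $r2:11, $r3:12, $r4:5, $r5:5, $r6:15}
[5] and  $r2, $r6, $r0  →  {$r0:0, $r1:65520, $r2:0, $r3:12, $r4:5, $r5:5, $r6:15}
[6] bne  $r1, $r3, L11  →  {$r0:0, $r1:65520, $r2:0, $r3:12, $r4:5, $r5:5, $r6:15}  ⟨branch taken⟩
[7] nor  $r2, $r3, $r1  →  {$r0:0, $r1:65520, $r2:3, $r3:12, $r4:5, $r5:5, $r6:15}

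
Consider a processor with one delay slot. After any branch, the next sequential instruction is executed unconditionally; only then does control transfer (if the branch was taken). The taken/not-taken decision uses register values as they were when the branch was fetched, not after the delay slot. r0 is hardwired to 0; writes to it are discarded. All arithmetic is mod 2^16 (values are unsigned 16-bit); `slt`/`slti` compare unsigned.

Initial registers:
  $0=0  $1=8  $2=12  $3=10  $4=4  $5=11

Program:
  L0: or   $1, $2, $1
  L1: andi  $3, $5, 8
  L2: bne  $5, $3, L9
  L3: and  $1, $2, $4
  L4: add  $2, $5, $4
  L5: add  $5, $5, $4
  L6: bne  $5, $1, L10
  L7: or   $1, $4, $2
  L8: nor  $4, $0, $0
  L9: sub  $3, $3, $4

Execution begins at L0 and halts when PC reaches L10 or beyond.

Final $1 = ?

4

PC=0  or   $1, $2, $1        | $0=0 $1=12 $2=12 $3=10 $4=4 $5=11
PC=1  andi  $3, $5, 8        | $0=0 $1=12 $2=12 $3=8 $4=4 $5=11
PC=2  bne  $5, $3, L9        | $0=0 $1=12 $2=12 $3=8 $4=4 $5=11  [TAKEN]
PC=3  and  $1, $2, $4        | $0=0 $1=4 $2=12 $3=8 $4=4 $5=11
PC=9  sub  $3, $3, $4        | $0=0 $1=4 $2=12 $3=4 $4=4 $5=11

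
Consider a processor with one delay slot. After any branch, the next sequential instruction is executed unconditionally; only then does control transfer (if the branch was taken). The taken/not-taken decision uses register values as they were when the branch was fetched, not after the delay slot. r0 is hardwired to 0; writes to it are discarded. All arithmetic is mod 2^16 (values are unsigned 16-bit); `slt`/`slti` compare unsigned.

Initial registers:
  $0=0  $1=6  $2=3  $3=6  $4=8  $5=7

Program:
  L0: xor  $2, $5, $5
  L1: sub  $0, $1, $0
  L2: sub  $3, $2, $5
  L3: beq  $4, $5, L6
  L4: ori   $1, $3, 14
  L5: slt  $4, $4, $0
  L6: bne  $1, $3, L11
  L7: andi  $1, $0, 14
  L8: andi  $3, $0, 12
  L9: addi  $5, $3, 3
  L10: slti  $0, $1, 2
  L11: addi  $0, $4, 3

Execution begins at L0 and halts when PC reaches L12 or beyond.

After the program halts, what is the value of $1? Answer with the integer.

0

#0 xor  $2, $5, $5 ; 0/6/0/6/8/7
#1 sub  $0, $1, $0 ; 0/6/0/6/8/7
#2 sub  $3, $2, $5 ; 0/6/0/65529/8/7
#3 beq  $4, $5, L6 ; 0/6/0/65529/8/7 ; →fallthru
#4 ori   $1, $3, 14 ; 0/65535/0/65529/8/7
#5 slt  $4, $4, $0 ; 0/65535/0/65529/0/7
#6 bne  $1, $3, L11 ; 0/65535/0/65529/0/7 ; →target
#7 andi  $1, $0, 14 ; 0/0/0/65529/0/7
#11 addi  $0, $4, 3 ; 0/0/0/65529/0/7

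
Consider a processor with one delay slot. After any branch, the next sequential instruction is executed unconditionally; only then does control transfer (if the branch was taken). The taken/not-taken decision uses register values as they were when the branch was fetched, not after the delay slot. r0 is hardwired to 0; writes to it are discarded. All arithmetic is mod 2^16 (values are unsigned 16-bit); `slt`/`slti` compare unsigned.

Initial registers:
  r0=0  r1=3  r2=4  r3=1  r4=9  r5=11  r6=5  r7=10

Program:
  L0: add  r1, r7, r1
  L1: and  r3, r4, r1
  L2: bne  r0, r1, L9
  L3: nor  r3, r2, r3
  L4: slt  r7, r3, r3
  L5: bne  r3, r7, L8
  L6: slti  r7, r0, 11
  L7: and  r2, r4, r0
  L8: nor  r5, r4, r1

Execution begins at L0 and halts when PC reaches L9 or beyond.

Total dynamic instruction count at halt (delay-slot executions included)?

4

PC=0  add  r1, r7, r1        | r0=0 r1=13 r2=4 r3=1 r4=9 r5=11 r6=5 r7=10
PC=1  and  r3, r4, r1        | r0=0 r1=13 r2=4 r3=9 r4=9 r5=11 r6=5 r7=10
PC=2  bne  r0, r1, L9        | r0=0 r1=13 r2=4 r3=9 r4=9 r5=11 r6=5 r7=10  [TAKEN]
PC=3  nor  r3, r2, r3        | r0=0 r1=13 r2=4 r3=65522 r4=9 r5=11 r6=5 r7=10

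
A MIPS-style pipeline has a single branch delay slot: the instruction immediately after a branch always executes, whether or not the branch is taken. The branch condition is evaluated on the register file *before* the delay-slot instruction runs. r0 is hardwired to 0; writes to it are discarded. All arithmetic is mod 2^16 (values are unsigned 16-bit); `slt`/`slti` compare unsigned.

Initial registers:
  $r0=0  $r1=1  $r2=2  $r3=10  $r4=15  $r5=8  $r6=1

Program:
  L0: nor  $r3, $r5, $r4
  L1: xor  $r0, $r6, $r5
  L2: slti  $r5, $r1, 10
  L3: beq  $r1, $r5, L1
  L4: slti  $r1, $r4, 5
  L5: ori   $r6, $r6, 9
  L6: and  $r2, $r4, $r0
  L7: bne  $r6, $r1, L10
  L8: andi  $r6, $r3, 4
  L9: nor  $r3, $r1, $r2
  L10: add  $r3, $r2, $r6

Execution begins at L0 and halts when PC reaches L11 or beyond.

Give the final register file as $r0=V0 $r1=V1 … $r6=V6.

$r0=0 $r1=0 $r2=0 $r3=0 $r4=15 $r5=1 $r6=0

#0 nor  $r3, $r5, $r4 ; 0/1/2/65520/15/8/1
#1 xor  $r0, $r6, $r5 ; 0/1/2/65520/15/8/1
#2 slti  $r5, $r1, 10 ; 0/1/2/65520/15/1/1
#3 beq  $r1, $r5, L1 ; 0/1/2/65520/15/1/1 ; →target
#4 slti  $r1, $r4, 5 ; 0/0/2/65520/15/1/1
#1 xor  $r0, $r6, $r5 ; 0/0/2/65520/15/1/1
#2 slti  $r5, $r1, 10 ; 0/0/2/65520/15/1/1
#3 beq  $r1, $r5, L1 ; 0/0/2/65520/15/1/1 ; →fallthru
#4 slti  $r1, $r4, 5 ; 0/0/2/65520/15/1/1
#5 ori   $r6, $r6, 9 ; 0/0/2/65520/15/1/9
#6 and  $r2, $r4, $r0 ; 0/0/0/65520/15/1/9
#7 bne  $r6, $r1, L10 ; 0/0/0/65520/15/1/9 ; →target
#8 andi  $r6, $r3, 4 ; 0/0/0/65520/15/1/0
#10 add  $r3, $r2, $r6 ; 0/0/0/0/15/1/0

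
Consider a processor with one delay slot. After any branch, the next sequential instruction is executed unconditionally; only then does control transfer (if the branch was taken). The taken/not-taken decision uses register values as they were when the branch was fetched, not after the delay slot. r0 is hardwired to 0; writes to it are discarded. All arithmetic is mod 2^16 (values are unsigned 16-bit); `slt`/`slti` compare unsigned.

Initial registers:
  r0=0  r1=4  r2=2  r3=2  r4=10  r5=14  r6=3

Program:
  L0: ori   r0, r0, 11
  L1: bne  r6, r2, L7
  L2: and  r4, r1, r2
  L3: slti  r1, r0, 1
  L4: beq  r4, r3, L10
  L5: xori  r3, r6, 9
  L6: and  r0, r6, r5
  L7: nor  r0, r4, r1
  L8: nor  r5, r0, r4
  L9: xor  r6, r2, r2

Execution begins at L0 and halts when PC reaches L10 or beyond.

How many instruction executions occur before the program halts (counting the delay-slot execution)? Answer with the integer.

[0] ori   r0, r0, 11  →  {r0:0, r1:4, r2:2, r3:2, r4:10, r5:14, r6:3}
[1] bne  r6, r2, L7  →  {r0:0, r1:4, r2:2, r3:2, r4:10, r5:14, r6:3}  ⟨branch taken⟩
[2] and  r4, r1, r2  →  {r0:0, r1:4, r2:2, r3:2, r4:0, r5:14, r6:3}
[7] nor  r0, r4, r1  →  {r0:0, r1:4, r2:2, r3:2, r4:0, r5:14, r6:3}
[8] nor  r5, r0, r4  →  {r0:0, r1:4, r2:2, r3:2, r4:0, r5:65535, r6:3}
[9] xor  r6, r2, r2  →  {r0:0, r1:4, r2:2, r3:2, r4:0, r5:65535, r6:0}

6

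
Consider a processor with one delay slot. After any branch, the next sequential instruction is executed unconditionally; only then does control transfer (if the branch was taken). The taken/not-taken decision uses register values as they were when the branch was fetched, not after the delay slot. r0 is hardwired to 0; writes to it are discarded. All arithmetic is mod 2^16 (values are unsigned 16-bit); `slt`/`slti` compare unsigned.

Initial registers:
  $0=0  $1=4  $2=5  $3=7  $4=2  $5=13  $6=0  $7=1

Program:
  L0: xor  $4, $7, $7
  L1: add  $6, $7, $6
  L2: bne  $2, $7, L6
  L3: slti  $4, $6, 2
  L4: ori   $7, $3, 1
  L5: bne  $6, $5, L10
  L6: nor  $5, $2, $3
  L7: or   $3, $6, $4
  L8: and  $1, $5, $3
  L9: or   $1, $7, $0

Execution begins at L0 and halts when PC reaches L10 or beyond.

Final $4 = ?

1

[0] xor  $4, $7, $7  →  {$0:0, $1:4, $2:5, $3:7, $4:0, $5:13, $6:0, $7:1}
[1] add  $6, $7, $6  →  {$0:0, $1:4, $2:5, $3:7, $4:0, $5:13, $6:1, $7:1}
[2] bne  $2, $7, L6  →  {$0:0, $1:4, $2:5, $3:7, $4:0, $5:13, $6:1, $7:1}  ⟨branch taken⟩
[3] slti  $4, $6, 2  →  {$0:0, $1:4, $2:5, $3:7, $4:1, $5:13, $6:1, $7:1}
[6] nor  $5, $2, $3  →  {$0:0, $1:4, $2:5, $3:7, $4:1, $5:65528, $6:1, $7:1}
[7] or   $3, $6, $4  →  {$0:0, $1:4, $2:5, $3:1, $4:1, $5:65528, $6:1, $7:1}
[8] and  $1, $5, $3  →  {$0:0, $1:0, $2:5, $3:1, $4:1, $5:65528, $6:1, $7:1}
[9] or   $1, $7, $0  →  {$0:0, $1:1, $2:5, $3:1, $4:1, $5:65528, $6:1, $7:1}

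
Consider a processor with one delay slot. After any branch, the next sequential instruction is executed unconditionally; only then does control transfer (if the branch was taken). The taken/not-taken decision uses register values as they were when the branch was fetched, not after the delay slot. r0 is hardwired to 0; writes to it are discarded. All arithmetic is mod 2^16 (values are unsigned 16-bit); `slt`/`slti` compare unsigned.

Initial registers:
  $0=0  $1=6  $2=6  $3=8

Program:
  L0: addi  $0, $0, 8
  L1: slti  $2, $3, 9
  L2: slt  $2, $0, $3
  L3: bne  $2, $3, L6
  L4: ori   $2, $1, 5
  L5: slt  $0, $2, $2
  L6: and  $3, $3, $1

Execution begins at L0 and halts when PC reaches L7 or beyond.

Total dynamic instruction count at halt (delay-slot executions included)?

6

[0] addi  $0, $0, 8  →  {$0:0, $1:6, $2:6, $3:8}
[1] slti  $2, $3, 9  →  {$0:0, $1:6, $2:1, $3:8}
[2] slt  $2, $0, $3  →  {$0:0, $1:6, $2:1, $3:8}
[3] bne  $2, $3, L6  →  {$0:0, $1:6, $2:1, $3:8}  ⟨branch taken⟩
[4] ori   $2, $1, 5  →  {$0:0, $1:6, $2:7, $3:8}
[6] and  $3, $3, $1  →  {$0:0, $1:6, $2:7, $3:0}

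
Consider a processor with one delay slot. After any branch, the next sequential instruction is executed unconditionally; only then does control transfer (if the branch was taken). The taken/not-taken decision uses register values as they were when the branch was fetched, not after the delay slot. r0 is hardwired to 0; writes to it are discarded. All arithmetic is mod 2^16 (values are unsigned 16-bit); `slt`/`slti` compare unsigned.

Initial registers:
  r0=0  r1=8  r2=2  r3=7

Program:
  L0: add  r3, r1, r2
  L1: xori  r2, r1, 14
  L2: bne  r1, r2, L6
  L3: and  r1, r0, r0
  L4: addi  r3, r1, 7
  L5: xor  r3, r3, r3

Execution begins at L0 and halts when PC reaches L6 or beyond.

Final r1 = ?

PC=0  add  r3, r1, r2        | r0=0 r1=8 r2=2 r3=10
PC=1  xori  r2, r1, 14       | r0=0 r1=8 r2=6 r3=10
PC=2  bne  r1, r2, L6        | r0=0 r1=8 r2=6 r3=10  [TAKEN]
PC=3  and  r1, r0, r0        | r0=0 r1=0 r2=6 r3=10

0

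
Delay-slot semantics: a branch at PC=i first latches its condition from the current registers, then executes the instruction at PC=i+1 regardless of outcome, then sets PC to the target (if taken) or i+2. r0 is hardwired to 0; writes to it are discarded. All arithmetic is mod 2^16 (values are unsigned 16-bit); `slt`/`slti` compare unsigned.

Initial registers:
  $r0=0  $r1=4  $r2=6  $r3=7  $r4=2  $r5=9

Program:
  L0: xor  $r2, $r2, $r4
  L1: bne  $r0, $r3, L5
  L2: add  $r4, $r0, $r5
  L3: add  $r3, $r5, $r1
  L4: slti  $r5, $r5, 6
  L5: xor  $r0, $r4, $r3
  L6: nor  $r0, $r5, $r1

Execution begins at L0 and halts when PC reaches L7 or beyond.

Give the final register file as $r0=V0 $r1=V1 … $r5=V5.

$r0=0 $r1=4 $r2=4 $r3=7 $r4=9 $r5=9

#0 xor  $r2, $r2, $r4 ; 0/4/4/7/2/9
#1 bne  $r0, $r3, L5 ; 0/4/4/7/2/9 ; →target
#2 add  $r4, $r0, $r5 ; 0/4/4/7/9/9
#5 xor  $r0, $r4, $r3 ; 0/4/4/7/9/9
#6 nor  $r0, $r5, $r1 ; 0/4/4/7/9/9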